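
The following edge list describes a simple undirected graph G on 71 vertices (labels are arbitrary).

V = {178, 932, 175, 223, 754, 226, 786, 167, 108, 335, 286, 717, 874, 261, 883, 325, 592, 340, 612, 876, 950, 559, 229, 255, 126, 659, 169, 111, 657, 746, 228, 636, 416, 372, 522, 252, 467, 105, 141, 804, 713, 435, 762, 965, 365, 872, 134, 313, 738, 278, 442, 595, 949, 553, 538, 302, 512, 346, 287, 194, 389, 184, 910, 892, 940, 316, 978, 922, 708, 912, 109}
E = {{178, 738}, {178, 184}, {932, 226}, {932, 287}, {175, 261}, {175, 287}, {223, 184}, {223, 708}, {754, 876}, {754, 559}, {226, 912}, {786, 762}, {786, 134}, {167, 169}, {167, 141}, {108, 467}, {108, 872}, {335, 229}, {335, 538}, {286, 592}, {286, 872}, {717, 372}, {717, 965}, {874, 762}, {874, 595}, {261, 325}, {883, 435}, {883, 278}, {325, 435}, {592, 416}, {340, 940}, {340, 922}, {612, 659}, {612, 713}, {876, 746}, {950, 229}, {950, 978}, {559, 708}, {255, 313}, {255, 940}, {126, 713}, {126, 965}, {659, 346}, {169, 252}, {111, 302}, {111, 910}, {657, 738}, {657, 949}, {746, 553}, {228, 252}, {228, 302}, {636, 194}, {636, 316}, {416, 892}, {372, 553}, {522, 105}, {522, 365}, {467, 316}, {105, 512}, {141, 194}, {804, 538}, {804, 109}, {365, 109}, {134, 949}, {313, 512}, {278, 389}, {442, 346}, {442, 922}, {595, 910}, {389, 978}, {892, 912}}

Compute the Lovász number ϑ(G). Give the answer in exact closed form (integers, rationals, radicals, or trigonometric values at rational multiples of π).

71*cos(pi/71)/(cos(pi/71) + 1)

N(252) = {169, 228}, |N(252)| = 2.
N(932) = {226, 287}, |N(932)| = 2.
Vertex 538 has 2 neighbors: 335, 804.
deg(167) = 2; N(167) = {169, 141}.
deg(v) = 2 for all v (|V|=71); a single 71-cycle (edge-transitive).
A has 36 distinct eigenvalues ≈ [2.0, 1.992, 1.969, 1.93, 1.876, 1.807, 1.725, 1.628, 1.519, 1.398, 1.267, 1.125, 0.974, 0.816, 0.652, 0.482, 0.308, 0.133, -0.044, -0.221, -0.396, -0.567, -0.735, -0.896, -1.051, -1.197, -1.334, -1.46, -1.575, -1.678, -1.768, -1.843, -1.905, -1.951, -1.982, -1.998].
Lovász (edge-transitive): ϑ = −71·(-2*cos(pi/71))/((2)−(-2*cos(pi/71))) = 71*cos(pi/71)/(cos(pi/71) + 1).
ϑ(G) ≈ 35.48262.
Check 35 ≤ 71*cos(pi/71)/(cos(pi/71) + 1) ≤ 36: both strict.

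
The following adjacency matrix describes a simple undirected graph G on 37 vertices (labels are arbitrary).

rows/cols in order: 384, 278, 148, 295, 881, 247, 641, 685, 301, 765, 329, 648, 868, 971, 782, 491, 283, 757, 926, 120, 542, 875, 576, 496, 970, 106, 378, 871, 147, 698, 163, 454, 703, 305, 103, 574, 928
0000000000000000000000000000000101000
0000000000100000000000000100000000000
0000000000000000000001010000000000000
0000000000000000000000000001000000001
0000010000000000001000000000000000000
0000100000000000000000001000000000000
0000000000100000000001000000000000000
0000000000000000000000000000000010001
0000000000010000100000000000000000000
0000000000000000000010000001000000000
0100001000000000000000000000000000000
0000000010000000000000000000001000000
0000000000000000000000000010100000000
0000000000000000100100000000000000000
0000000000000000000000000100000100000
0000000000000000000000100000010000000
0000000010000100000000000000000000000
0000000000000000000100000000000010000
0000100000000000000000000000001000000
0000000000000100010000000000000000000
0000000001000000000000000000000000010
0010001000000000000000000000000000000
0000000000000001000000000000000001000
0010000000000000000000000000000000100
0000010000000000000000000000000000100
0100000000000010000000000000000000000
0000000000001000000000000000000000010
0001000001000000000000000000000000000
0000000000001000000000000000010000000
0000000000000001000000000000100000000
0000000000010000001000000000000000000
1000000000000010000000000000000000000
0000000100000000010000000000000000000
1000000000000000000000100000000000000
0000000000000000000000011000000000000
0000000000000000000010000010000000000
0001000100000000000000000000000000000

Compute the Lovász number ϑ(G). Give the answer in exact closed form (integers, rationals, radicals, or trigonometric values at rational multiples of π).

37*cos(pi/37)/(cos(pi/37) + 1)

deg(247) = 2; N(247) = {881, 970}.
N(703) = {685, 757}, |N(703)| = 2.
N(868) = {378, 147}, |N(868)| = 2.
N(148) = {875, 496}, |N(148)| = 2.
2-regular, N=37; the odd cycle C_{37}.
A has 19 distinct eigenvalues ≈ [2.0, 1.97123, 1.88575, 1.74603, 1.55607, 1.32135, 1.04861, 0.74571, 0.42136, 0.08488, -0.25404, -0.58565, -0.90041, -1.18927, -1.44391, -1.65702, -1.82246, -1.93547, -1.99279].
Lovász (edge-transitive): ϑ = −37·(-2*cos(pi/37))/((2)−(-2*cos(pi/37))) = 37*cos(pi/37)/(cos(pi/37) + 1).
ϑ(G) ≈ 18.4666.
Check 18 ≤ 37*cos(pi/37)/(cos(pi/37) + 1) ≤ 19: both strict.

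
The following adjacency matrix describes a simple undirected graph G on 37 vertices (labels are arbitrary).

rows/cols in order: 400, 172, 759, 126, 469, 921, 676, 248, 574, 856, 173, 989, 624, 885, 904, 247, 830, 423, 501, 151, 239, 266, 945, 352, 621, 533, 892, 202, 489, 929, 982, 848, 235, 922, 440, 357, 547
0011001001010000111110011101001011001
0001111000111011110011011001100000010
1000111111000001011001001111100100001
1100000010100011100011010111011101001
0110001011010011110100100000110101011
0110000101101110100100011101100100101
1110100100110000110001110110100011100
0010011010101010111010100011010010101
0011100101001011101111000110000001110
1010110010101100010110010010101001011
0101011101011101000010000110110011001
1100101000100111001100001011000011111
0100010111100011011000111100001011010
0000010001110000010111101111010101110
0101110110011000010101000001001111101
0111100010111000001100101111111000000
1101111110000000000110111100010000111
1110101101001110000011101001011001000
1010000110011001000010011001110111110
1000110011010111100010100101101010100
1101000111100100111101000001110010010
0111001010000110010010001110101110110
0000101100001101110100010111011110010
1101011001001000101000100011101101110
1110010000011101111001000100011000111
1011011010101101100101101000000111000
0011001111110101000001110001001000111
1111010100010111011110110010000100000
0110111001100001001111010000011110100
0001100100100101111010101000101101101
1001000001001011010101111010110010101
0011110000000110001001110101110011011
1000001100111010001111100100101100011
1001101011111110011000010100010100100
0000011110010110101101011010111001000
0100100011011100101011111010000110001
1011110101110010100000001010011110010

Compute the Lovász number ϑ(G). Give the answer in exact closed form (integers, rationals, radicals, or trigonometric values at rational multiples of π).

sqrt(37)

deg(533) = 18; N(533) = {400, 759, 126, 921, 676, 574, 173, 624, 885, 247, 830, 151, 266, 945, 621, 848, 235, 922}.
N(982) = {400, 126, 856, 624, 904, 247, 423, 151, 266, 945, 352, 621, 892, 489, 929, 235, 440, 547}, |N(982)| = 18.
deg(489) = 18; N(489) = {172, 759, 469, 921, 676, 856, 173, 247, 501, 151, 239, 266, 352, 929, 982, 848, 235, 440}.
N(989) = {400, 172, 469, 676, 173, 885, 904, 247, 501, 151, 621, 892, 202, 235, 922, 440, 357, 547}, |N(989)| = 18.
18-regular, N=37; Paley(37): SR with (k,λ,μ)=(18,8,9).
Distinct eigenvalues (to 4 d.p.): [18.0, 2.5414, -3.5414].
λ_max=18, λ_min=-sqrt(37)/2 - 1/2; ϑ = −37·λ_min/(λ_max−λ_min) = sqrt(37).
Numerically 6.0828.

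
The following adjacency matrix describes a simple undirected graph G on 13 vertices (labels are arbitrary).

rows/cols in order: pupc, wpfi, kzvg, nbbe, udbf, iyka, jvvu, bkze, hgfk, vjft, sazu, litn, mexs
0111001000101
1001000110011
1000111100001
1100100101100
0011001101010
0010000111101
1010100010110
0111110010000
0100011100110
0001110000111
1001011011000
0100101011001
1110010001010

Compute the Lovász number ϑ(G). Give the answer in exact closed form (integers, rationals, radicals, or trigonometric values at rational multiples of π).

N(vjft) = {nbbe, udbf, iyka, sazu, litn, mexs}, |N(vjft)| = 6.
deg(kzvg) = 6; N(kzvg) = {pupc, udbf, iyka, jvvu, bkze, mexs}.
N(mexs) = {pupc, wpfi, kzvg, iyka, vjft, litn}, |N(mexs)| = 6.
Vertex wpfi has 6 neighbors: pupc, nbbe, bkze, hgfk, litn, mexs.
deg(v) = 6 for all v (|V|=13); strongly regular (13,6,2,3).
The 3 distinct eigenvalues: [6.0, 1.30278, -2.30278].
With N=13: ϑ(G) = 13·(-(-sqrt(13)/2 - 1/2))/(6−(-sqrt(13)/2 - 1/2)) = sqrt(13).
Numerically 3.6055513.

sqrt(13)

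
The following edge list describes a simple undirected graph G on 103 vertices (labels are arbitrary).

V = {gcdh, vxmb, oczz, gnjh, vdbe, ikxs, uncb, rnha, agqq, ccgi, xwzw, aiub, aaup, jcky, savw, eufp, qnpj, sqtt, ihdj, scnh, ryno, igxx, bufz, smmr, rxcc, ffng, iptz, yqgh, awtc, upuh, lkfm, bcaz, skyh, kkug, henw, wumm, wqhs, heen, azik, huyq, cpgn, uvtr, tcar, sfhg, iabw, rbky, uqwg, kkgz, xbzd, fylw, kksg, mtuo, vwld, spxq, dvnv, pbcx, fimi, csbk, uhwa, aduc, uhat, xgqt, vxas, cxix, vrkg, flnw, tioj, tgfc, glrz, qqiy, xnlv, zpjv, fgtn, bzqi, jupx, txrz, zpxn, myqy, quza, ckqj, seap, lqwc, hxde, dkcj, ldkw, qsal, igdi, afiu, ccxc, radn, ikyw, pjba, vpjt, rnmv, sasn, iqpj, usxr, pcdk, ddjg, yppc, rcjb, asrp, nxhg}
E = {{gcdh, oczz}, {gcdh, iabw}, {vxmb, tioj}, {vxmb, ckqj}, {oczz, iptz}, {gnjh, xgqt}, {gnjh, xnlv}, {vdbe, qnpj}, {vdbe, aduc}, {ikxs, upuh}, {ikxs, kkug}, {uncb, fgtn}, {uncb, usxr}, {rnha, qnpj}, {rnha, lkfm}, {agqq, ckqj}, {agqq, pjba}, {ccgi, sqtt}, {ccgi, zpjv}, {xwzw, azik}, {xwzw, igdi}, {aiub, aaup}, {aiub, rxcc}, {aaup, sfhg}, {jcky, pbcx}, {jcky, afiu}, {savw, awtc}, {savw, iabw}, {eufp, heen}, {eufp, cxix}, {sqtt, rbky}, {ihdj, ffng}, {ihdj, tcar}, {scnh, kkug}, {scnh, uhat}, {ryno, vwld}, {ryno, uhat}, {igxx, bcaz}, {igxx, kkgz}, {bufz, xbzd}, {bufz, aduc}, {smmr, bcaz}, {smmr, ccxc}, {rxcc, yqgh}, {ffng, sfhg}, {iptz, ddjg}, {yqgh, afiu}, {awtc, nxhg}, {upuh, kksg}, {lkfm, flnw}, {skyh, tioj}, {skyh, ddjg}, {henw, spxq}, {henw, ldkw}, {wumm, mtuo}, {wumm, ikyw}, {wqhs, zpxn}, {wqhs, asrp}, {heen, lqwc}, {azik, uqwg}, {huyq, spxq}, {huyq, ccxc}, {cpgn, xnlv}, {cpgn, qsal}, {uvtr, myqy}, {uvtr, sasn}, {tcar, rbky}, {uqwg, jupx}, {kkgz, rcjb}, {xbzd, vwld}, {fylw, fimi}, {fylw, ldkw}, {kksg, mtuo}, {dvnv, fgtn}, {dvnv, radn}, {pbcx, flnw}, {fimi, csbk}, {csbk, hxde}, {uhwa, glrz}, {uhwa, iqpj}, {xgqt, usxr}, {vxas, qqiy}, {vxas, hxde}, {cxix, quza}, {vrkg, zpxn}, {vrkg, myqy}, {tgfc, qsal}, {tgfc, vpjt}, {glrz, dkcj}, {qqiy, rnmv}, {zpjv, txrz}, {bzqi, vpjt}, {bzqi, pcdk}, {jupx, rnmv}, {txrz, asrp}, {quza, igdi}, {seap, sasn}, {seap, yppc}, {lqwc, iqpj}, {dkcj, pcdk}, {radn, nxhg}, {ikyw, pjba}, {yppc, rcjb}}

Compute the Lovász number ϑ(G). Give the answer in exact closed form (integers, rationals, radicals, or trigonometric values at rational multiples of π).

103*cos(pi/103)/(cos(pi/103) + 1)

Vertex ddjg has 2 neighbors: iptz, skyh.
Vertex fimi has 2 neighbors: fylw, csbk.
deg(ryno) = 2; N(ryno) = {vwld, uhat}.
Vertex qnpj has 2 neighbors: vdbe, rnha.
103-vertex 2-regular graph: connected 2-regular on 103 ⇒ C_{103}.
The 52 distinct eigenvalues: [2.0, 1.996, 1.985, 1.967, 1.941, 1.908, 1.868, 1.82, 1.767, 1.706, 1.639, 1.566, 1.488, 1.403, 1.314, 1.22, 1.121, 1.018, 0.911, 0.8, 0.687, 0.571, 0.454, 0.334, 0.213, 0.091, -0.03, -0.152, -0.274, -0.394, -0.513, -0.63, -0.744, -0.856, -0.965, -1.07, -1.171, -1.267, -1.359, -1.446, -1.528, -1.604, -1.673, -1.737, -1.794, -1.845, -1.888, -1.925, -1.955, -1.977, -1.992, -1.999].
With N=103: ϑ(G) = 103·(-(-1)*2*cos(pi/103))/(2−(-2*cos(pi/103))) = 103*cos(pi/103)/(cos(pi/103) + 1).
≈ 51.488020 (to 6 d.p.).
51 ≤ 103*cos(pi/103)/(cos(pi/103) + 1) ≤ 52: both strict.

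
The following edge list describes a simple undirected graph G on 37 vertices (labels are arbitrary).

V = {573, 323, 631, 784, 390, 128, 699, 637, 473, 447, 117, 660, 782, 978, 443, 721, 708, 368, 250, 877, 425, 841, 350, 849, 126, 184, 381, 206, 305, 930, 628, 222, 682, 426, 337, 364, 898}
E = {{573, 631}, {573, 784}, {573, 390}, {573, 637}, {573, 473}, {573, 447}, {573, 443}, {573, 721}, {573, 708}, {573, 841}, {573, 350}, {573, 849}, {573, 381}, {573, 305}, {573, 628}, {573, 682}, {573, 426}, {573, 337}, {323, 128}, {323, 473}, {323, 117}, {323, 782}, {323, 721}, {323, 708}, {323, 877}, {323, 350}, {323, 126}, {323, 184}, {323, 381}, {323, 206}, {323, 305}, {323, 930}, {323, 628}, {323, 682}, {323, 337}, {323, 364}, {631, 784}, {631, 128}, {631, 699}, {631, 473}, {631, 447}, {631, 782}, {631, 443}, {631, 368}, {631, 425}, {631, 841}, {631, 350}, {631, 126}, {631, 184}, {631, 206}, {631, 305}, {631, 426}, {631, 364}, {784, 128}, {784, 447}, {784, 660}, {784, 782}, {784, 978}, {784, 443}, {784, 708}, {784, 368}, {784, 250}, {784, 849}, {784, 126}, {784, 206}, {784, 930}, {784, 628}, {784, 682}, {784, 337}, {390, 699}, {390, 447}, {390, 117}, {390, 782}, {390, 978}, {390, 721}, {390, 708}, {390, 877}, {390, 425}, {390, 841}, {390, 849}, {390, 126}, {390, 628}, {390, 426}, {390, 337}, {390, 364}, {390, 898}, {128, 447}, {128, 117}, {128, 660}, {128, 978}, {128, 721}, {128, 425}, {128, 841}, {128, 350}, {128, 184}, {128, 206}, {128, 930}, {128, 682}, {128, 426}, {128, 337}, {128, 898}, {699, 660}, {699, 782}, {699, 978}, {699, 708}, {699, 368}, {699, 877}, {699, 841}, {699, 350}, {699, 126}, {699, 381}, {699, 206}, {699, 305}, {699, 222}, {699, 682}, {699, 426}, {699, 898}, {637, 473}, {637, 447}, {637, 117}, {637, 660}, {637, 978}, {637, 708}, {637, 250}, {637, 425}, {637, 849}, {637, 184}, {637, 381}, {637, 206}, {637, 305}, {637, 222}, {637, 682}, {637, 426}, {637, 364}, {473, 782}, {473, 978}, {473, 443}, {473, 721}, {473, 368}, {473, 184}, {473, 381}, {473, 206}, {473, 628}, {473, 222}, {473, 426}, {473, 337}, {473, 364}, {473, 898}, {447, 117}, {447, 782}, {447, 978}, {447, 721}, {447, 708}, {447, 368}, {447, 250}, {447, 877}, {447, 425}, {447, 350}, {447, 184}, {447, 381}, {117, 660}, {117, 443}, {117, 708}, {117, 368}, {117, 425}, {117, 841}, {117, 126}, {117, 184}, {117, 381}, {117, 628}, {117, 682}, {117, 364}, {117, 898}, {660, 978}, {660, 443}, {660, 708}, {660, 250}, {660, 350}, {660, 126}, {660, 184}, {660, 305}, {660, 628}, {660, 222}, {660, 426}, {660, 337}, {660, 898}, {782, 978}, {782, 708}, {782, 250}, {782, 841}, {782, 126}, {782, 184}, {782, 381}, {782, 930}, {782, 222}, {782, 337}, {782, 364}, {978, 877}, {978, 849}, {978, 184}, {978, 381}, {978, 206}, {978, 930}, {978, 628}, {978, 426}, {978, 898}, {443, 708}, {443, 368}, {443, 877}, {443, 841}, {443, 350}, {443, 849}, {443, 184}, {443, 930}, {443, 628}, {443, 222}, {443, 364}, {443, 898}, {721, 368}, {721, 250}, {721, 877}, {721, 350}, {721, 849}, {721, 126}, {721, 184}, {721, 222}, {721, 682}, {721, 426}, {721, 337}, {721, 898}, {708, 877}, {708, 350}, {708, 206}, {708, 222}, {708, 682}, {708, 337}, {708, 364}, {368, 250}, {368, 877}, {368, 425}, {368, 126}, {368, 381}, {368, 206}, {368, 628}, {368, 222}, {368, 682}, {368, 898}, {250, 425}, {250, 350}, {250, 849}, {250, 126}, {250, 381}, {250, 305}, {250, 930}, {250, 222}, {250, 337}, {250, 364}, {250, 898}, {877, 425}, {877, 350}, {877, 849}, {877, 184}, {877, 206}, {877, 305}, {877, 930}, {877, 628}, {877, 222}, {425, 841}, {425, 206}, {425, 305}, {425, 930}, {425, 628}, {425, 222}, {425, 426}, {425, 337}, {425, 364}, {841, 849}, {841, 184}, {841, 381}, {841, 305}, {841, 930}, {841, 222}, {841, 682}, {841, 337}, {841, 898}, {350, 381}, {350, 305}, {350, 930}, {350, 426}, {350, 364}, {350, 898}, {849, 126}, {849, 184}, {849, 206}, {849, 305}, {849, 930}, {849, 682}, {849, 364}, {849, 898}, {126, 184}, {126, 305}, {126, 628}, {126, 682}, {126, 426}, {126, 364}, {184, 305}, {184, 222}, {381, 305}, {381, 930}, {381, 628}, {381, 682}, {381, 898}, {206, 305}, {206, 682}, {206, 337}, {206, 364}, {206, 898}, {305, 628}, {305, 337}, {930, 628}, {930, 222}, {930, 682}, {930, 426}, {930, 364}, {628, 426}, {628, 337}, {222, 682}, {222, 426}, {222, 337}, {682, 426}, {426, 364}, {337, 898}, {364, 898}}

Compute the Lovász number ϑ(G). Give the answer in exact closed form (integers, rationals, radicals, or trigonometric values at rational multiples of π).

sqrt(37)

N(305) = {573, 323, 631, 699, 637, 660, 250, 877, 425, 841, 350, 849, 126, 184, 381, 206, 628, 337}, |N(305)| = 18.
deg(126) = 18; N(126) = {323, 631, 784, 390, 699, 117, 660, 782, 721, 368, 250, 849, 184, 305, 628, 682, 426, 364}.
Vertex 364 has 18 neighbors: 323, 631, 390, 637, 473, 117, 782, 443, 708, 250, 425, 350, 849, 126, 206, 930, 426, 898.
N(849) = {573, 784, 390, 637, 978, 443, 721, 250, 877, 841, 126, 184, 206, 305, 930, 682, 364, 898}, |N(849)| = 18.
37-vertex 18-regular graph: strongly regular (37,18,8,9).
A has 3 distinct eigenvalues ≈ [18.0, 2.54138, -3.54138].
Lovász (edge-transitive): ϑ = −37·(-sqrt(37)/2 - 1/2)/((18)−(-sqrt(37)/2 - 1/2)) = sqrt(37).
ϑ(G) ≈ 6.082762530.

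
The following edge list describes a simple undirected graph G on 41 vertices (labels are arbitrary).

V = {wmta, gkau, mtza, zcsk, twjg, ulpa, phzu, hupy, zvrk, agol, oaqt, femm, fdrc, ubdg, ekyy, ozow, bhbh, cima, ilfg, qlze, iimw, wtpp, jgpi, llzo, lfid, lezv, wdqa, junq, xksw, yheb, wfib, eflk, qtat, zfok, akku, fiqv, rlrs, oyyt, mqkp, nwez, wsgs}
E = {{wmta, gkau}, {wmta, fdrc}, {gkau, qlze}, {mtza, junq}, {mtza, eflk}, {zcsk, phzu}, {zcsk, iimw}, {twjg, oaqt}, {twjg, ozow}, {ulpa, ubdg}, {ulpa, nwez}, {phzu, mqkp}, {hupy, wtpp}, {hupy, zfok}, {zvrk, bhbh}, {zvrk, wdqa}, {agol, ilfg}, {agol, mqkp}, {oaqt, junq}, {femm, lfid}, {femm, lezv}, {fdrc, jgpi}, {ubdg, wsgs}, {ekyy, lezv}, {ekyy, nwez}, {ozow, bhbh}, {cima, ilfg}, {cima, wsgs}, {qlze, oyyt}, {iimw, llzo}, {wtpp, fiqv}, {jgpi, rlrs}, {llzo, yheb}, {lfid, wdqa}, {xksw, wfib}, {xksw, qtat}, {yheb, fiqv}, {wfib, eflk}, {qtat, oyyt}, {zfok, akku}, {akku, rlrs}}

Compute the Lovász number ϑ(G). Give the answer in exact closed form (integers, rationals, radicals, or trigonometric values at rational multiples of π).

N(bhbh) = {zvrk, ozow}, |N(bhbh)| = 2.
deg(qlze) = 2; N(qlze) = {gkau, oyyt}.
deg(cima) = 2; N(cima) = {ilfg, wsgs}.
Vertex zvrk has 2 neighbors: bhbh, wdqa.
41-vertex 2-regular graph: connected 2-regular on 41 ⇒ C_{41}.
spec(A) ≈ [2.0, 1.97656, 1.90679, 1.79233, 1.63586, 1.44104, 1.21245, 0.95544, 0.67603, 0.38078, 0.07661, -0.22937, -0.52996, -0.81814, -1.08714, -1.33065, -1.54298, -1.71914, -1.855, -1.94739, -1.99413] (distinct, 5 d.p.).
ϑ = −N·λ_min/(λ_max−λ_min) = −41·(-2*cos(pi/41))/(2−(-2*cos(pi/41))) = 41*cos(pi/41)/(cos(pi/41) + 1).
ϑ(G) ≈ 20.46988.
20 ≤ 41*cos(pi/41)/(cos(pi/41) + 1) ≤ 21: both strict.

41*cos(pi/41)/(cos(pi/41) + 1)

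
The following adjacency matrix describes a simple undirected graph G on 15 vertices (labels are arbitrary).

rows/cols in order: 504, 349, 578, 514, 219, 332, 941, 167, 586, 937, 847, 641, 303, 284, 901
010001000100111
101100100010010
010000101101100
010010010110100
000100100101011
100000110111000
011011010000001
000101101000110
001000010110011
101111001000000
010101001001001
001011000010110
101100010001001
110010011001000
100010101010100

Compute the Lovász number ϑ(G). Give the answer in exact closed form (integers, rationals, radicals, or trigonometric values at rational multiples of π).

Vertex 941 has 6 neighbors: 349, 578, 219, 332, 167, 901.
N(641) = {578, 219, 332, 847, 303, 284}, |N(641)| = 6.
Vertex 219 has 6 neighbors: 514, 941, 937, 641, 284, 901.
deg(332) = 6; N(332) = {504, 941, 167, 937, 847, 641}.
15-vertex 6-regular graph: this is K(6,2), the Kneser graph.
spec(A) ≈ [6.0, 1.0, -3.0] (distinct, 6 d.p.).
With N=15: ϑ(G) = 15·(-1*(-3))/(6−(-3)) = 5.
ϑ(G) ≈ 5.00000.

5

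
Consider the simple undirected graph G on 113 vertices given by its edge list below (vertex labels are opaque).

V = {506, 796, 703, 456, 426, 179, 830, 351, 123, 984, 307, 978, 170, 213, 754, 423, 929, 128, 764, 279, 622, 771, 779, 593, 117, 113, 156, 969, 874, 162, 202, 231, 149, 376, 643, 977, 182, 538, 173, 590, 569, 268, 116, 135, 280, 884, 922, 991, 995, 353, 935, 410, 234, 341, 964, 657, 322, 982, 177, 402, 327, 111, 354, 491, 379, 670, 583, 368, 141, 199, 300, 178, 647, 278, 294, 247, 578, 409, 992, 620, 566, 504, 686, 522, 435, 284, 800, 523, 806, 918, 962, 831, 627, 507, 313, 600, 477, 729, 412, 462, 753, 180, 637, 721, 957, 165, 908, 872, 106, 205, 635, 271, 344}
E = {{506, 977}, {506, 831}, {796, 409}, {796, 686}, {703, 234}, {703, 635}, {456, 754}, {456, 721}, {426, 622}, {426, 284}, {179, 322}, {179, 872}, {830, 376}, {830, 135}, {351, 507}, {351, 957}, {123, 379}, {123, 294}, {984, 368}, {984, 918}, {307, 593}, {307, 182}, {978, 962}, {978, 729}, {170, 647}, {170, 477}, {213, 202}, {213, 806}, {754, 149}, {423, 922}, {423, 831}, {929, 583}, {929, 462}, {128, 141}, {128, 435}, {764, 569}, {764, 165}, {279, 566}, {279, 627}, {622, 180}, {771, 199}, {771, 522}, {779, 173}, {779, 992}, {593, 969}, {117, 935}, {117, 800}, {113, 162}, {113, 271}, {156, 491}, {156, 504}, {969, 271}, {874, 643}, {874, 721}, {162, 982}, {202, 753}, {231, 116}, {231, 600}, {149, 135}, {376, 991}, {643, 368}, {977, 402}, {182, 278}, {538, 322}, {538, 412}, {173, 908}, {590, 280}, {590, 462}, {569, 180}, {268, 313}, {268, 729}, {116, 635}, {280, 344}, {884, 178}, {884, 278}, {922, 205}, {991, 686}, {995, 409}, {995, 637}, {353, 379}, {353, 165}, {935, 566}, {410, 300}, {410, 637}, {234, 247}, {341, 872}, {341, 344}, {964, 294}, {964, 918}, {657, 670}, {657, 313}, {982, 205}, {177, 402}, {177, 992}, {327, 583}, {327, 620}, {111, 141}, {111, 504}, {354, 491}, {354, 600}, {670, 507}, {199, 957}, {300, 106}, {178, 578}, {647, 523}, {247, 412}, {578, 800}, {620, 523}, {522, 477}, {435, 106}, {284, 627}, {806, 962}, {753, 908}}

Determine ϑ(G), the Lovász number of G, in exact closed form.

N(620) = {327, 523}, |N(620)| = 2.
deg(123) = 2; N(123) = {379, 294}.
N(753) = {202, 908}, |N(753)| = 2.
Vertex 506 has 2 neighbors: 977, 831.
2-regular, N=113; connected 2-regular on 113 ⇒ C_{113}.
The 57 distinct eigenvalues: [2.0, 1.99691, 1.98765, 1.97224, 1.95074, 1.9232, 1.88973, 1.85041, 1.80537, 1.75475, 1.69871, 1.63742, 1.57106, 1.49985, 1.42401, 1.34376, 1.25936, 1.17107, 1.07915, 0.98391, 0.88562, 0.78459, 0.68114, 0.57558, 0.46824, 0.35946, 0.24956, 0.1389, 0.0278, -0.08338, -0.1943, -0.30463, -0.41401, -0.52211, -0.6286, -0.73315, -0.83543, -0.93512, -1.03193, -1.12555, -1.21568, -1.30206, -1.38442, -1.4625, -1.53605, -1.60486, -1.66871, -1.7274, -1.78075, -1.8286, -1.87079, -1.9072, -1.93772, -1.96225, -1.98071, -1.99305, -1.99923].
−113·(-2*cos(pi/113)) / ((2)−(-2*cos(pi/113))) = 113*cos(pi/113)/(cos(pi/113) + 1) = ϑ(G).
Numerically 56.48908089.
Sandwich: α(G)=56 ≤ ϑ(G)=113*cos(pi/113)/(cos(pi/113) + 1) ≤ χ(Ḡ)=57 (both strict).

113*cos(pi/113)/(cos(pi/113) + 1)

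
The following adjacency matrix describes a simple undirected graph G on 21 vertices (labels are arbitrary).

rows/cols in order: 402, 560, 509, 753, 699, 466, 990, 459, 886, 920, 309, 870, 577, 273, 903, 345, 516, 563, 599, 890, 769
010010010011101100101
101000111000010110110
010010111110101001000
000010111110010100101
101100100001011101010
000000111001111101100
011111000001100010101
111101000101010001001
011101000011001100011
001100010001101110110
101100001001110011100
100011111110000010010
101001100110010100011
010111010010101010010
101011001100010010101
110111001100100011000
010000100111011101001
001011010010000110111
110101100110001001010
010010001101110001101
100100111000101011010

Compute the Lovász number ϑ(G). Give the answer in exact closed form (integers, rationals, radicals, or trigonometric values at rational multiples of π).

6

Vertex 516 has 10 neighbors: 560, 990, 920, 309, 870, 273, 903, 345, 563, 769.
Vertex 309 has 10 neighbors: 402, 509, 753, 886, 870, 577, 273, 516, 563, 599.
N(699) = {402, 509, 753, 990, 870, 273, 903, 345, 563, 890}, |N(699)| = 10.
N(459) = {402, 560, 509, 753, 466, 920, 870, 273, 563, 769}, |N(459)| = 10.
Every vertex has degree 10 (N=21); this is K(7,2), the Kneser graph.
spec(A) ≈ [10.0, 1.0, -4.0] (distinct, 6 d.p.).
−21·(-4) / ((10)−(-4)) = 6 = ϑ(G).
ϑ(G) ≈ 6.000000.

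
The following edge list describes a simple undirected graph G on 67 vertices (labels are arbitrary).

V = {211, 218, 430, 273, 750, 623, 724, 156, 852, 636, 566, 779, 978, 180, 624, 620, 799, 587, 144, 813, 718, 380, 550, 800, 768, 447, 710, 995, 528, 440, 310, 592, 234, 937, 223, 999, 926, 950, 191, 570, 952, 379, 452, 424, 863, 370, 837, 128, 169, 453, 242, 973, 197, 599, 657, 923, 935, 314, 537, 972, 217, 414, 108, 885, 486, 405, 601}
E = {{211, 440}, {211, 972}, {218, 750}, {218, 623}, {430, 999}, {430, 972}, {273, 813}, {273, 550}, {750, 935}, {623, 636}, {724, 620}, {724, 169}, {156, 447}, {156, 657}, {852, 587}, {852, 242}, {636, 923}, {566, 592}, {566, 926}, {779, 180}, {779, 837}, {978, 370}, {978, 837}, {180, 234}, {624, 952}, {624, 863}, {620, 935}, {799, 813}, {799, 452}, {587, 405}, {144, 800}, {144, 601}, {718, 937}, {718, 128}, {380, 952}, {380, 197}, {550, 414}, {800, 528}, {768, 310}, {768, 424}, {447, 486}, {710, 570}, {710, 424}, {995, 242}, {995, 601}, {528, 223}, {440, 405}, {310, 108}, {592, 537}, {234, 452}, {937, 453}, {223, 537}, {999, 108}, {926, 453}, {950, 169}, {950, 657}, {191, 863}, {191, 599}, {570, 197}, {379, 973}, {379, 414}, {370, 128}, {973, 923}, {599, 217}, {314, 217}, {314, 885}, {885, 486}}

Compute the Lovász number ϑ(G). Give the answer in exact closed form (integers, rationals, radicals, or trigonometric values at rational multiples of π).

67*cos(pi/67)/(cos(pi/67) + 1)

deg(211) = 2; N(211) = {440, 972}.
Vertex 242 has 2 neighbors: 852, 995.
Vertex 657 has 2 neighbors: 156, 950.
Vertex 768 has 2 neighbors: 310, 424.
deg(v) = 2 for all v (|V|=67); this is C_{67}, the 67-cycle.
Distinct eigenvalues (to 3 d.p.): [2.0, 1.991, 1.965, 1.921, 1.861, 1.784, 1.692, 1.584, 1.463, 1.329, 1.183, 1.027, 0.862, 0.689, 0.51, 0.327, 0.141, -0.047, -0.234, -0.419, -0.6, -0.776, -0.945, -1.106, -1.257, -1.398, -1.525, -1.64, -1.74, -1.825, -1.893, -1.945, -1.98, -1.998].
−67·(-2*cos(pi/67)) / ((2)−(-2*cos(pi/67))) = 67*cos(pi/67)/(cos(pi/67) + 1) = ϑ(G).
= 33.48157981… (decimal).
Check 33 ≤ 67*cos(pi/67)/(cos(pi/67) + 1) ≤ 34: both strict.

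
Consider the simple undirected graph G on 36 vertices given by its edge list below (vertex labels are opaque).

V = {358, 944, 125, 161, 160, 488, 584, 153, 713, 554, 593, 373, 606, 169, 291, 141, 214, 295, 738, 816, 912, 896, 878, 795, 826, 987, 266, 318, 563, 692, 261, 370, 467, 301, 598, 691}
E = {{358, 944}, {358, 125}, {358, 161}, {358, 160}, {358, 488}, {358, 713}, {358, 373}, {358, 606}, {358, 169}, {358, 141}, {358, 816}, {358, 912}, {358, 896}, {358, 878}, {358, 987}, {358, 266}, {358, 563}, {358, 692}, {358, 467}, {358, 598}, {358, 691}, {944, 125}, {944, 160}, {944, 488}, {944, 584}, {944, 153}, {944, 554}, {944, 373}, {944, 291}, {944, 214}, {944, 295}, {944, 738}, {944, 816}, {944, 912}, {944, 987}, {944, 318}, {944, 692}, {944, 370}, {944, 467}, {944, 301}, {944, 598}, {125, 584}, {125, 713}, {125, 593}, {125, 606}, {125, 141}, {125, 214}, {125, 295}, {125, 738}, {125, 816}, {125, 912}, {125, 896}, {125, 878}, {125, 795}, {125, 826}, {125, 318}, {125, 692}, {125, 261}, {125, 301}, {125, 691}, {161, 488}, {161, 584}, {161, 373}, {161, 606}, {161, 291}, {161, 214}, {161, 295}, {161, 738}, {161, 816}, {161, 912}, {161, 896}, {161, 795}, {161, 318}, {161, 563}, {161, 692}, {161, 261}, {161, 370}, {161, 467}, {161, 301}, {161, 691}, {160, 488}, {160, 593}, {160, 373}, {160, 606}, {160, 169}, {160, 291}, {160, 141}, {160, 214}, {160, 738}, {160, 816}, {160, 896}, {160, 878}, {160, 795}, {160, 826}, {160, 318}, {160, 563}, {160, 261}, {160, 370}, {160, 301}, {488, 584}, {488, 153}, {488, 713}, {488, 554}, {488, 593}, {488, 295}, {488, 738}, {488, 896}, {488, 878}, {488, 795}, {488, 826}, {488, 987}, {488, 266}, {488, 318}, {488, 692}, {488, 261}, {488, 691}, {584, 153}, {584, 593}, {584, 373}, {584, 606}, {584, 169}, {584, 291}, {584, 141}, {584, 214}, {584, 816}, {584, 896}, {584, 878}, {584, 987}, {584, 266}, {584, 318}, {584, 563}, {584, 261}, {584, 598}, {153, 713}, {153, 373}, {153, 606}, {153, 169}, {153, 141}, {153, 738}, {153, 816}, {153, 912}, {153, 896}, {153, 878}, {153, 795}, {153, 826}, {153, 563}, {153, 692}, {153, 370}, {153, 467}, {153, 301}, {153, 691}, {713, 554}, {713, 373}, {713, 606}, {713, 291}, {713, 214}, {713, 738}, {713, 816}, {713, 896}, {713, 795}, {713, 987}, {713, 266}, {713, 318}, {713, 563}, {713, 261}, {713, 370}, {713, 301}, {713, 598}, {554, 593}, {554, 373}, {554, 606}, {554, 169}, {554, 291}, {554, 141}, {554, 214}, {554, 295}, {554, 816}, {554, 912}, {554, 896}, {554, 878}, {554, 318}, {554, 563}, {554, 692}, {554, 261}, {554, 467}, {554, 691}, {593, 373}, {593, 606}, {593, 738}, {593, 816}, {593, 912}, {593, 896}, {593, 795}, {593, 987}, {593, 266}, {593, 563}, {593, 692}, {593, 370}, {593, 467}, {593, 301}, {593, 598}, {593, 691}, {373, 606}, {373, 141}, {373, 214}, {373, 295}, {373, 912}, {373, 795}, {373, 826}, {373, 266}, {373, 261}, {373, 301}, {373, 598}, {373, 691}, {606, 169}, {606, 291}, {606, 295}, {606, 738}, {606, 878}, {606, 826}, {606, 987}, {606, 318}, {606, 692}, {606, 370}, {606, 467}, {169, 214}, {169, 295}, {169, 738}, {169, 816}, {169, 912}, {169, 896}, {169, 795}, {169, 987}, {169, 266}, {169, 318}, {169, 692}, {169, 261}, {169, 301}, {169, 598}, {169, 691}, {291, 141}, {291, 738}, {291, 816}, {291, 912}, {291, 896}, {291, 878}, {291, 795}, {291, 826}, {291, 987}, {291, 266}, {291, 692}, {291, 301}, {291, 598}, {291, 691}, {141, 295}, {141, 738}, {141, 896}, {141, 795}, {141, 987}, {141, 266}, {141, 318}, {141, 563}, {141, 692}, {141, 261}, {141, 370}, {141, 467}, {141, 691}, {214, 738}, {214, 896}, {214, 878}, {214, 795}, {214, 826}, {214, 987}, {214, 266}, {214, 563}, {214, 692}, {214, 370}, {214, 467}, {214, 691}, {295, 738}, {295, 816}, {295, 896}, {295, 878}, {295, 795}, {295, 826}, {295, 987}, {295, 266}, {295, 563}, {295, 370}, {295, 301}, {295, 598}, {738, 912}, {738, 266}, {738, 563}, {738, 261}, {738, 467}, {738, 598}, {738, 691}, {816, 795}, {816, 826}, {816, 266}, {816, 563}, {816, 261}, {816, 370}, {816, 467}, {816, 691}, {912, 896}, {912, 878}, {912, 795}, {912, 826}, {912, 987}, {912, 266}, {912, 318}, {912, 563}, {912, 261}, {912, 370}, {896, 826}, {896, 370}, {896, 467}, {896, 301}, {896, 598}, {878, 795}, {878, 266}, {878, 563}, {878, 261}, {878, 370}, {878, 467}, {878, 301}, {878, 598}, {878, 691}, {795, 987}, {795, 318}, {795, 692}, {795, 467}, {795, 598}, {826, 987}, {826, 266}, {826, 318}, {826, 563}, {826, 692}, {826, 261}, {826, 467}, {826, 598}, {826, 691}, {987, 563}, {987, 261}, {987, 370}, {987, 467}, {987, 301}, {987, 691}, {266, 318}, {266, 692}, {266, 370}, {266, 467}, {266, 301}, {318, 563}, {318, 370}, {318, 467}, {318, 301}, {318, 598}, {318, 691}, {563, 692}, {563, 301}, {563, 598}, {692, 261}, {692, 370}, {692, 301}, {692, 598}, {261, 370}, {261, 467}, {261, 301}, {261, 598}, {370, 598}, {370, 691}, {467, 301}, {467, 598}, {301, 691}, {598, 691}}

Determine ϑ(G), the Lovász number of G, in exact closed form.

Vertex 125 has 21 neighbors: 358, 944, 584, 713, 593, 606, 141, 214, 295, 738, 816, 912, 896, 878, 795, 826, 318, 692, 261, 301, 691.
N(795) = {125, 161, 160, 488, 153, 713, 593, 373, 169, 291, 141, 214, 295, 816, 912, 878, 987, 318, 692, 467, 598}, |N(795)| = 21.
deg(606) = 21; N(606) = {358, 125, 161, 160, 584, 153, 713, 554, 593, 373, 169, 291, 295, 738, 878, 826, 987, 318, 692, 370, 467}.
N(878) = {358, 125, 160, 488, 584, 153, 554, 606, 291, 214, 295, 912, 795, 266, 563, 261, 370, 467, 301, 598, 691}, |N(878)| = 21.
21-regular, N=36; this is K(9,2), the Kneser graph.
Distinct eigenvalues (to 3 d.p.): [21.0, 1.0, -6.0].
With N=36: ϑ(G) = 36·(-1*(-6))/(21−(-6)) = 8.
Numerically 8.000000000.

8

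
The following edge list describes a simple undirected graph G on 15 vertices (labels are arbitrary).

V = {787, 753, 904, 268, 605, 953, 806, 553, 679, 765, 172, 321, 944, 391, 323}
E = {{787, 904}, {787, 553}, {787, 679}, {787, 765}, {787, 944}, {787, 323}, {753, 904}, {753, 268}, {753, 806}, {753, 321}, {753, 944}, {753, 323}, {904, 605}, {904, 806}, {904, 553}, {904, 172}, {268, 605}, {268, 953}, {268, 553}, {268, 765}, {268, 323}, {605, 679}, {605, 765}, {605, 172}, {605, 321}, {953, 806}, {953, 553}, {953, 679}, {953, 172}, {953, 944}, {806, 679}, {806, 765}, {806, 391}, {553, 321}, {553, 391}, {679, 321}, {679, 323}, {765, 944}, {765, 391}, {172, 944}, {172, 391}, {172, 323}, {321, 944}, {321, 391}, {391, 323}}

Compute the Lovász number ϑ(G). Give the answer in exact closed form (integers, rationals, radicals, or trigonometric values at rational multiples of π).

deg(953) = 6; N(953) = {268, 806, 553, 679, 172, 944}.
deg(753) = 6; N(753) = {904, 268, 806, 321, 944, 323}.
deg(765) = 6; N(765) = {787, 268, 605, 806, 944, 391}.
N(553) = {787, 904, 268, 953, 321, 391}, |N(553)| = 6.
Every vertex has degree 6 (N=15); Kneser-type, 2-subsets of [6].
spec(A) ≈ [6.0, 1.0, -3.0] (distinct, 6 d.p.).
Lovász: ϑ = −15(-3)/(6+-1*(-3)) = 5.
Numerically 5.00000.

5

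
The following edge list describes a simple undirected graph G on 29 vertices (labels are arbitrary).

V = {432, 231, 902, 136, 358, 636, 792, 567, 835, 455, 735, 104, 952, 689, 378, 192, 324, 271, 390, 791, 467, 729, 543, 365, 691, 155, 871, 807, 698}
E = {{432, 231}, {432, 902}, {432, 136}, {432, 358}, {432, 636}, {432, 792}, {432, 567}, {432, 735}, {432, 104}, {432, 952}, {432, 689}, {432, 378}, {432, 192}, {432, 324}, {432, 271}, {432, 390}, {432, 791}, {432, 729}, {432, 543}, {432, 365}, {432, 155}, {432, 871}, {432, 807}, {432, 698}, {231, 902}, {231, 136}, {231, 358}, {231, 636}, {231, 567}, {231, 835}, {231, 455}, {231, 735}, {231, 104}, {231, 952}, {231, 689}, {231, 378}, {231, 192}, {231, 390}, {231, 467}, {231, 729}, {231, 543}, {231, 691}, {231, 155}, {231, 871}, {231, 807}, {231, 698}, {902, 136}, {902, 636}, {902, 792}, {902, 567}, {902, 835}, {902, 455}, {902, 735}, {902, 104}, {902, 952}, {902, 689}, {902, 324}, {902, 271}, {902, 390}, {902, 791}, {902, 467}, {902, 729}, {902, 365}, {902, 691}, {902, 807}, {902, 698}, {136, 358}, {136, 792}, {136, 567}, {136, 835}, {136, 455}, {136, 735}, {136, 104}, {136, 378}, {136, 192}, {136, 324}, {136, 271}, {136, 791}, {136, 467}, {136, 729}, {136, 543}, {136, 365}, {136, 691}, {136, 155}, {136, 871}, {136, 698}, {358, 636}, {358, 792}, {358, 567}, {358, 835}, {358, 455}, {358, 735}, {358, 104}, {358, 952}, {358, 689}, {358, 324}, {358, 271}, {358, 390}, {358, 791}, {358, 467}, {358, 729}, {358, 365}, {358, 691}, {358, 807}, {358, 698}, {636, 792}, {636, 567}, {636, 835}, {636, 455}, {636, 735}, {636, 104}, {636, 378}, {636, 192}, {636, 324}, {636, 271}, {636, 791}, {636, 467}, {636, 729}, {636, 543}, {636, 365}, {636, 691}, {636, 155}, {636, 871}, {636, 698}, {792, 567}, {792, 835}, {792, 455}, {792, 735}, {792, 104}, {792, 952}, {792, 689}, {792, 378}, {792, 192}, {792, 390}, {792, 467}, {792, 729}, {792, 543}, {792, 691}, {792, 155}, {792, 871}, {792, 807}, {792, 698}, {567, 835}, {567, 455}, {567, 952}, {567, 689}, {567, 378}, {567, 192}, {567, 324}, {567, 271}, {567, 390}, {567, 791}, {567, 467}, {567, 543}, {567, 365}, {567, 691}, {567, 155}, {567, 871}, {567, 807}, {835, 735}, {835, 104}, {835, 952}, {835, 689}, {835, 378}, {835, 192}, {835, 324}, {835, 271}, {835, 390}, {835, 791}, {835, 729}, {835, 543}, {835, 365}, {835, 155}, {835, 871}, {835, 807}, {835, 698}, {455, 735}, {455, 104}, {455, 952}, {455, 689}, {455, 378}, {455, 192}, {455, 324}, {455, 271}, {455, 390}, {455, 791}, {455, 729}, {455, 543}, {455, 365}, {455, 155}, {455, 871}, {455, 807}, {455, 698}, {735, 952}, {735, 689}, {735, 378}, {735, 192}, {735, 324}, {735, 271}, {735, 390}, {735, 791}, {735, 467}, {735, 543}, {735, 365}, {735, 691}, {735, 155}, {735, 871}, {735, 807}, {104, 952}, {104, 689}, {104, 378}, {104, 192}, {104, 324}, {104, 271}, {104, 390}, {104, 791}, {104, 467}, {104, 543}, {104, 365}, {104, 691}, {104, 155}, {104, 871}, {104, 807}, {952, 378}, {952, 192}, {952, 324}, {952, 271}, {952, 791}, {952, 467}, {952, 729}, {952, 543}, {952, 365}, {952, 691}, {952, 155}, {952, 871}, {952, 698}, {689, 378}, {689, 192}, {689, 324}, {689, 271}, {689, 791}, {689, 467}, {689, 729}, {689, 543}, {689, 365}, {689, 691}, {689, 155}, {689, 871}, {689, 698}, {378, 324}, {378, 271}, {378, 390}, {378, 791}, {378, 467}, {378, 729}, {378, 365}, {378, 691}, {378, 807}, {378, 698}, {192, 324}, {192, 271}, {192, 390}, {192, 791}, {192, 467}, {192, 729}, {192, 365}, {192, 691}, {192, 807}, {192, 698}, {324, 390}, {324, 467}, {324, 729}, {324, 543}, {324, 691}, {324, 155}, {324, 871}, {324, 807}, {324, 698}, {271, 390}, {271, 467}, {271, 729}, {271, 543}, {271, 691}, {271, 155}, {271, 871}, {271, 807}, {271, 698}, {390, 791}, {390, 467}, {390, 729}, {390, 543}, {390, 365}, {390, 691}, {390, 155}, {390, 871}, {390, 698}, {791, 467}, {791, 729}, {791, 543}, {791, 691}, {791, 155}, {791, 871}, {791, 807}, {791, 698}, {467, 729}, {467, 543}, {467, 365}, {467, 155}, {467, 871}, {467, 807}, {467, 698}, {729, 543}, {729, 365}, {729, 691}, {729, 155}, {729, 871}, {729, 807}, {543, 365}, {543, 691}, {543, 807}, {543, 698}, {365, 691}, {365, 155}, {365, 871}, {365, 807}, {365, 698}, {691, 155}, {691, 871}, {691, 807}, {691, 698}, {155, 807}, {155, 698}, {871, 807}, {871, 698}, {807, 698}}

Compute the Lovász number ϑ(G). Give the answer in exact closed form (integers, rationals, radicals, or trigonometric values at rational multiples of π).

Vertex 729 has 24 neighbors: 432, 231, 902, 136, 358, 636, 792, 835, 455, 952, 689, 378, 192, 324, 271, 390, 791, 467, 543, 365, 691, 155, 871, 807.
Vertex 324 has 23 neighbors: 432, 902, 136, 358, 636, 567, 835, 455, 735, 104, 952, 689, 378, 192, 390, 467, 729, 543, 691, 155, 871, 807, 698.
N(567) = {432, 231, 902, 136, 358, 636, 792, 835, 455, 952, 689, 378, 192, 324, 271, 390, 791, 467, 543, 365, 691, 155, 871, 807}, |N(567)| = 24.
Vertex 636 has 23 neighbors: 432, 231, 902, 358, 792, 567, 835, 455, 735, 104, 378, 192, 324, 271, 791, 467, 729, 543, 365, 691, 155, 871, 698.
Complete multipartite on [7, 6, 6, 5, 5]: sandwich collapses at ϑ=7.
ϑ(G) ≈ 7.000000.
α=7, χ(Ḡ)=7; ϑ=7 lies between (collapsed).

7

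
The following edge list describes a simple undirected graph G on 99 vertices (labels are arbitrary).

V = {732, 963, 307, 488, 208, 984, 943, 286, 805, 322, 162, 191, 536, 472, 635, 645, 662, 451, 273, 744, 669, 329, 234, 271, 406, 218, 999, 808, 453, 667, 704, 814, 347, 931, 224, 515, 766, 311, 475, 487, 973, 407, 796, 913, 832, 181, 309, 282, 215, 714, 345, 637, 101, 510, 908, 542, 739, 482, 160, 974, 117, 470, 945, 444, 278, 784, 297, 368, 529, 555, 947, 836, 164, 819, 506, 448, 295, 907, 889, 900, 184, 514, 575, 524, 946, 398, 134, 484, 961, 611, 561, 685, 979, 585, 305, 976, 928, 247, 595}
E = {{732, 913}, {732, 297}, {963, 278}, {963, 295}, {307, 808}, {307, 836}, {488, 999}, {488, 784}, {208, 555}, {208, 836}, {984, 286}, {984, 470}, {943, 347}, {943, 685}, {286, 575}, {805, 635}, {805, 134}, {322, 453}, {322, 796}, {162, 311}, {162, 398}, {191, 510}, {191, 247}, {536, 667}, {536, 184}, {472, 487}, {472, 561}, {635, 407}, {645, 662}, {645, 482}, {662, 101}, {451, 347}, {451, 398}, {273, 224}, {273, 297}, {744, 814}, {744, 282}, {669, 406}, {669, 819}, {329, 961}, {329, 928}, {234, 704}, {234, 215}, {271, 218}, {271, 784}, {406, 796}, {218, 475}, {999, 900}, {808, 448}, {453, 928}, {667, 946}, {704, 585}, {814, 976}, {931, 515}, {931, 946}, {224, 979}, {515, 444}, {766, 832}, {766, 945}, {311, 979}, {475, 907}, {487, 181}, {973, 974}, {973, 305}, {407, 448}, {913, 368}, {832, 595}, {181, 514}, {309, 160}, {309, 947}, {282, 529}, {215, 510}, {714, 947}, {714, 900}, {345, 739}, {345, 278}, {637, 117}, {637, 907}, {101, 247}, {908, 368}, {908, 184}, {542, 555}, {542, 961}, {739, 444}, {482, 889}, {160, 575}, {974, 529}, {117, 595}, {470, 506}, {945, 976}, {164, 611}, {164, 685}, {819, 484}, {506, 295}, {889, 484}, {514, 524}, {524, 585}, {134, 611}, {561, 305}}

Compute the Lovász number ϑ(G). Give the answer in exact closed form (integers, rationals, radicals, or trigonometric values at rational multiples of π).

99*cos(pi/99)/(cos(pi/99) + 1)

Vertex 561 has 2 neighbors: 472, 305.
Vertex 961 has 2 neighbors: 329, 542.
deg(637) = 2; N(637) = {117, 907}.
N(307) = {808, 836}, |N(307)| = 2.
Regular of degree 2 on 99 vertices: connected 2-regular on 99 ⇒ C_{99}.
A has 50 distinct eigenvalues ≈ [2.0, 1.996, 1.9839, 1.9639, 1.9359, 1.9001, 1.8567, 1.8059, 1.7477, 1.6825, 1.6105, 1.5321, 1.4475, 1.357, 1.2611, 1.1601, 1.0545, 0.9445, 0.8308, 0.7138, 0.5938, 0.4715, 0.3473, 0.2217, 0.0952, -0.0317, -0.1585, -0.2846, -0.4096, -0.5329, -0.6541, -0.7727, -0.8881, -1.0, -1.1078, -1.2112, -1.3097, -1.4029, -1.4905, -1.5721, -1.6474, -1.716, -1.7777, -1.8322, -1.8794, -1.919, -1.9509, -1.9749, -1.9909, -1.999].
Lovász (edge-transitive): ϑ = −99·(-2*cos(pi/99))/((2)−(-2*cos(pi/99))) = 99*cos(pi/99)/(cos(pi/99) + 1).
≈ 49.487536 (to 6 d.p.).
Lovász sandwich 49 ≤ 99*cos(pi/99)/(cos(pi/99) + 1) ≤ 50: both strict.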